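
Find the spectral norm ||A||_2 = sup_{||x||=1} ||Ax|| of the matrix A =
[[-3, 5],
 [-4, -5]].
||A||_2 = sqrt((75 + sqrt(725))/2) ≈ 7.1388 (= sqrt(largest eigenvalue of A^T A))

||A||_2 = sigma_max(A) = sqrt(lambda_max(A^T A)). Form the symmetric matrix M = A^T A =
[[25, 5],
 [5, 50]].
Its characteristic polynomial (trace, determinant of M give the coefficients) is
  p(λ) = det(λ I - M) = λ^2 - 75λ + 1225.
For λ^2 - 75λ + 1225 the discriminant is 725. It is nonnegative but not a perfect square, so the roots are real and irrational: λ = (75 ± sqrt(725))/2 ≈ 50.9629, 24.0371.
So the eigenvalues of A^T A are ≈ 24.0371, 50.9629 (all ≥ 0, as they must be for A^T A). The largest is λ_max = (75 + sqrt(725))/2 ≈ 50.9629, hence ||A||_2 = sqrt(λ_max) = sqrt((75 + sqrt(725))/2) ≈ 7.1388.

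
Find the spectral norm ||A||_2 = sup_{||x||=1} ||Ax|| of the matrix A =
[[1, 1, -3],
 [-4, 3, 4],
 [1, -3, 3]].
||A||_2 ≈ 6.7968 (= sqrt(largest eigenvalue of A^T A))

||A||_2 = sigma_max(A) = sqrt(lambda_max(A^T A)). Form the symmetric matrix M = A^T A =
[[18, -14, -16],
 [-14, 19, 0],
 [-16, 0, 34]].
Its characteristic polynomial (trace, sum of principal 2x2 minors, determinant of M give the coefficients) is
  p(λ) = det(λ I - M) = λ^3 - 71λ^2 + 1148λ - 100.
No integer candidate from the rational root theorem (±divisors of 100) is a root, so the roots are irrational. The cubic discriminant is Δ = 595018896 > 0, so there are three distinct real roots. p(0) = -100 and p(1) = 978 have opposite signs, so a root lies in (0, 1); Newton's method refines it to λ ≈ 0.0876. p(24) = 380 and p(25) = -150 have opposite signs, so a root lies in (24, 25); Newton's method refines it to λ ≈ 24.7159. p(46) = -192 and p(47) = 840 have opposite signs, so a root lies in (46, 47); Newton's method refines it to λ ≈ 46.1965. Check (Vieta): the three roots sum to 71, matching tr M = 71.
So the eigenvalues of A^T A are ≈ 0.0876, 24.7159, 46.1965 (all ≥ 0, as they must be for A^T A). The largest is λ_max ≈ 46.1965, hence ||A||_2 = sqrt(λ_max) ≈ 6.7968.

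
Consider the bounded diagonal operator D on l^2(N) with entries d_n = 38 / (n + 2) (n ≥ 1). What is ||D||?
||D|| = 38/3 (attained at n = 1)

For D diagonal, ||D|| = sup_n |d_n| = sup_n 38/(n + 2). This is positive and strictly decreasing in n, so the supremum is attained at n = 1: d_1 = 38/(1 + 2) = 38/3. Hence ||D|| = 38/3.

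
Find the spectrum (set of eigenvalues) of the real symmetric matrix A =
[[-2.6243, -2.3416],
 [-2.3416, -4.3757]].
sigma(A) ≈ {-6, -1}

A is real symmetric, so its spectrum consists of real eigenvalues. Expanding the characteristic polynomial of the displayed matrix gives
  det(λ I - A) = p(λ) = λ^2 + (7)λ + (6).
Solving p(λ) = 0 yields eigenvalues ≈ -6, -1. (A is shown rounded to 4 decimals, so these recover the underlying integer eigenvalues to within that precision.)
Verification: the trace of A = -7 equals the sum of eigenvalues -7, and det(A) ≈ 6.0001 matches the eigenvalue product 6.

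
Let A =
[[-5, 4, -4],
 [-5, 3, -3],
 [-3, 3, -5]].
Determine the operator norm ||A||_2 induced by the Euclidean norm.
||A||_2 ≈ 11.7699 (= sqrt(largest eigenvalue of A^T A))

||A||_2 = sigma_max(A) = sqrt(lambda_max(A^T A)). Form the symmetric matrix M = A^T A =
[[59, -44, 50],
 [-44, 34, -40],
 [50, -40, 50]].
Its characteristic polynomial (trace, sum of principal 2x2 minors, determinant of M give the coefficients) is
  p(λ) = det(λ I - M) = λ^3 - 143λ^2 + 620λ - 100.
No integer candidate from the rational root theorem (±divisors of 100) is a root, so the roots are irrational. The cubic discriminant is Δ = 5896918800 > 0, so there are three distinct real roots. p(0) = -100 and p(1) = 378 have opposite signs, so a root lies in (0, 1); Newton's method refines it to λ ≈ 0.1678. p(4) = 156 and p(5) = -450 have opposite signs, so a root lies in (4, 5); Newton's method refines it to λ ≈ 4.3026. p(138) = -9760 and p(139) = 8796 have opposite signs, so a root lies in (138, 139); Newton's method refines it to λ ≈ 138.5296. Check (Vieta): the three roots sum to 143, matching tr M = 143.
So the eigenvalues of A^T A are ≈ 0.1678, 4.3026, 138.5296 (all ≥ 0, as they must be for A^T A). The largest is λ_max ≈ 138.5296, hence ||A||_2 = sqrt(λ_max) ≈ 11.7699.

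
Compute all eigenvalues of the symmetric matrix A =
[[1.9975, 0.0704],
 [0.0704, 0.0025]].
sigma(A) ≈ {0, 2}

A is real symmetric, so its spectrum consists of real eigenvalues. Expanding the characteristic polynomial of the displayed matrix gives
  det(λ I - A) = p(λ) = λ^2 + (-2)λ + (0).
Solving p(λ) = 0 yields eigenvalues ≈ 0, 2. (A is shown rounded to 4 decimals, so these recover the underlying integer eigenvalues to within that precision.)
Verification: the trace of A = 2 equals the sum of eigenvalues 2, and det(A) ≈ 0.0000 matches the eigenvalue product 0.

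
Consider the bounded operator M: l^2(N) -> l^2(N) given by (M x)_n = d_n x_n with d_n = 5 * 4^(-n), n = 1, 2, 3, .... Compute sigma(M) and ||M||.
sigma(M) = {5 * 4^(-n) : n ≥ 1} ∪ {0}; ||M|| = 5/4

A bounded diagonal operator on l^2 with diagonal entries d_n has spectrum equal to the closure of {d_n : n ≥ 1}: every d_n is an eigenvalue (with eigenvector e_n), so {d_n} ⊂ sigma(M); the spectrum is closed, so its closure is too; and for lambda not in the closure, (M - lambda I) has bounded inverse (the diagonal entries 1/(d_n - lambda) are bounded). For our sequence d_n = 5 * 4^(-n), n = 1, 2, 3, ...:
  - {d_n} = {5 * 4^(-n) : n ≥ 1}; the only limit point is 0
  - closure = {5 * 4^(-n) : n ≥ 1} ∪ {0}
For the norm: a diagonal operator has ||M|| = sup_n |d_n|. Here d_n = 5 * 4^(-n) is positive and decreasing, so sup_n |d_n| = d_1 = 5/4. So ||M|| = 5/4.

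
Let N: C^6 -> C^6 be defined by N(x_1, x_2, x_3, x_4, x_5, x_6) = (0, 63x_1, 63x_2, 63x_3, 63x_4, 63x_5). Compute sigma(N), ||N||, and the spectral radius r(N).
sigma(N) = {0}; ||N|| = 63; r(N) = 0. (N is nilpotent with N^6 = 0.)

On C^6, N is a strictly lower-triangular matrix with 63 on the subdiagonal and zeros elsewhere, so its characteristic polynomial is lambda^6 and every eigenvalue is 0: sigma(N) = {0}. For the operator norm, N e_i = 63e_{i+1} for i = 1, ..., 5 and N e_6 = 0, so the singular values of N are 63 (with multiplicity 5) and 0; hence ||N|| = 63. The spectral radius r(N) = max|lambda| = 0. Note ||N|| > r(N) — characteristic of non-normal nilpotent operators. Indeed N^6 = 0.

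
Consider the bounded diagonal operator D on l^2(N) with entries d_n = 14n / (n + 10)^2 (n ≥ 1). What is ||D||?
||D|| = 7/20 (attained at n = 10)

For D diagonal, ||D|| = sup_n |d_n|. Treat f(x) = 14x / (x + 10)^2 for real x > 0. By the quotient rule, f'(x) = 14(10 - x)/(x + 10)^3, which is positive for x < 10 and negative for x > 10. So f has a unique maximum at x = 10, and since 10 is a positive integer, the supremum over n ≥ 1 is attained at n = 10: d_10 = 14·10/(10 + 10)^2 = 14·10/400 = 7/20. Hence ||D|| = 7/20.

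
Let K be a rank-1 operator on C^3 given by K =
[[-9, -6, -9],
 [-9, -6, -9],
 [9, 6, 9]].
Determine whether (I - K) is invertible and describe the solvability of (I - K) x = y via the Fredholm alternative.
(I - K) is invertible (det(I - K) = 7 ≠ 0), so for every y in C^3 the equation (I - K) x = y has a unique solution.

K has rank 1, so it is an outer product K = u v^T: every row of K is a multiple of one row vector. Reading off the entries, u = (-3, -3, 3) and v = (3, 2, 3) (row i of K equals u_i·v^T). A rank-one matrix u v^T satisfies K u = u (v·u) and kills the (2)-dimensional subspace v^⊥, so its characteristic polynomial is lambda^2 (lambda - v·u) with v·u = tr K = -6. Hence the eigenvalues of I - K are 1 (multiplicity 2) and 1 - (-6) = 7, so det(I - K) = 7. (Direct check: I - K =
[[10, 6, 9],
 [9, 7, 9],
 [-9, -6, -8]]
has determinant 7.) The finite-dimensional Fredholm alternative says: either (I - K) is invertible, or ker(I - K) ≠ {0} and then range(I - K) = ker((I - K)^*)^⊥, with dim ker(I - K) = dim ker((I - K)^*). Since det(I - K) ≠ 0, 1 is not an eigenvalue of K and ker(I - K) = {0}, so we are in the first case: for every y there is a unique x = (I - K)^(-1) y. Explicitly, by the Sherman–Morrison formula, (I - u v^T)^(-1) = I + u v^T/(1 - v·u), i.e. (I - K)^(-1) = I + K/(7).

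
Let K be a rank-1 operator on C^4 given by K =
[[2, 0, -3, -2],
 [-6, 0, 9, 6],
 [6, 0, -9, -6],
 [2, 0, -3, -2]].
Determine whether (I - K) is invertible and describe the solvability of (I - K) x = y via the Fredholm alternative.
(I - K) is invertible (det(I - K) = 10 ≠ 0), so for every y in C^4 the equation (I - K) x = y has a unique solution.

K has rank 1, so it is an outer product K = u v^T: every row of K is a multiple of one row vector. Reading off the entries, u = (-1, 3, -3, -1) and v = (-2, 0, 3, 2) (row i of K equals u_i·v^T). A rank-one matrix u v^T satisfies K u = u (v·u) and kills the (3)-dimensional subspace v^⊥, so its characteristic polynomial is lambda^3 (lambda - v·u) with v·u = tr K = -9. Hence the eigenvalues of I - K are 1 (multiplicity 3) and 1 - (-9) = 10, so det(I - K) = 10. (Direct check: I - K =
[[-1, 0, 3, 2],
 [6, 1, -9, -6],
 [-6, 0, 10, 6],
 [-2, 0, 3, 3]]
has determinant 10.) The finite-dimensional Fredholm alternative says: either (I - K) is invertible, or ker(I - K) ≠ {0} and then range(I - K) = ker((I - K)^*)^⊥, with dim ker(I - K) = dim ker((I - K)^*). Since det(I - K) ≠ 0, 1 is not an eigenvalue of K and ker(I - K) = {0}, so we are in the first case: for every y there is a unique x = (I - K)^(-1) y. Explicitly, by the Sherman–Morrison formula, (I - u v^T)^(-1) = I + u v^T/(1 - v·u), i.e. (I - K)^(-1) = I + K/(10).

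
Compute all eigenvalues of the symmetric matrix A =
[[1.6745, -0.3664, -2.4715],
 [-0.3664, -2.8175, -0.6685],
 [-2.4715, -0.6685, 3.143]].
sigma(A) ≈ {-3, 0, 5}

A is real symmetric, so its spectrum consists of real eigenvalues. Expanding the characteristic polynomial of the displayed matrix gives
  det(λ I - A) = p(λ) = λ^3 + (-2)λ^2 + (-15)λ + (0).
Solving p(λ) = 0 yields eigenvalues ≈ -3, 0, 5. (A is shown rounded to 4 decimals, so these recover the underlying integer eigenvalues to within that precision.)
Verification: the trace of A = 2 equals the sum of eigenvalues 2, and det(A) ≈ 0.0008 matches the eigenvalue product 0.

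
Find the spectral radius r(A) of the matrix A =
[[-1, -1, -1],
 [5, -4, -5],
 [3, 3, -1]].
r(A) ≈ 5.0525

The eigenvalues of A are the roots of its characteristic polynomial. With M = A (coefficients from the trace, the sum of principal 2x2 minors, and det A):
  p(λ) = det(λ I - M) = λ^3 + 6λ^2 + 32λ + 36.
No integer candidate from the rational root theorem (±divisors of 36) is a root, so the roots are irrational. The cubic discriminant is Δ = -35888 < 0, so there is one real root and a complex-conjugate pair. p(-2) = -12 and p(-1) = 9 have opposite signs, so a root lies in (-2, -1); Newton's method refines it to λ ≈ -1.4103. Dividing out (λ - (-1.4103)) leaves approximately λ^2 + 4.5897λ + 25.5273. For λ^2 + 4.5897λ + 25.5273 the discriminant is -81.0434. It is negative, so the remaining roots are the complex-conjugate pair λ ≈ -2.2949 ± 4.5012i. Their product equals the constant term, so |λ|^2 ≈ 25.5273 and |λ| ≈ 5.0525.
Thus the eigenvalues (to 4 decimals) are -1.4103 (modulus 1.4103); -2.2949 ± 4.5012i (modulus 5.0525). The spectral radius is the largest modulus: r(A) ≈ 5.0525. (Cross-check: r(A) ≤ ||A||_2 ≈ 8.2145; equality holds whenever A is normal, though it can also hold for some non-normal A.)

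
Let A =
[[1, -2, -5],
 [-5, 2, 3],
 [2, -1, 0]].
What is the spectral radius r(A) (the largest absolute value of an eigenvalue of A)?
r(A) ≈ 3.2654

The eigenvalues of A are the roots of its characteristic polynomial. With M = A (coefficients from the trace, the sum of principal 2x2 minors, and det A):
  p(λ) = det(λ I - M) = λ^3 - 3λ^2 + 5λ + 14.
No integer candidate from the rational root theorem (±divisors of 14) is a root, so the roots are irrational. The cubic discriminant is Δ = -7835 < 0, so there is one real root and a complex-conjugate pair. p(-2) = -16 and p(-1) = 5 have opposite signs, so a root lies in (-2, -1); Newton's method refines it to λ ≈ -1.313. Dividing out (λ - (-1.313)) leaves approximately λ^2 - 4.313λ + 10.6628. For λ^2 - 4.313λ + 10.6628 the discriminant is -24.0495. It is negative, so the remaining roots are the complex-conjugate pair λ ≈ 2.1565 ± 2.452i. Their product equals the constant term, so |λ|^2 ≈ 10.6628 and |λ| ≈ 3.2654.
Thus the eigenvalues (to 4 decimals) are -1.313 (modulus 1.313); 2.1565 ± 2.452i (modulus 3.2654). The spectral radius is the largest modulus: r(A) ≈ 3.2654. (Cross-check: r(A) ≤ ||A||_2 ≈ 7.7987; equality holds whenever A is normal, though it can also hold for some non-normal A.)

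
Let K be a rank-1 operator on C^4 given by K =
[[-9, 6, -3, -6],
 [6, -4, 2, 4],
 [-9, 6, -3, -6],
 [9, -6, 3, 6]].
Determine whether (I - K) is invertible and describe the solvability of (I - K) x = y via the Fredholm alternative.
(I - K) is invertible (det(I - K) = 11 ≠ 0), so for every y in C^4 the equation (I - K) x = y has a unique solution.

K has rank 1, so it is an outer product K = u v^T: every row of K is a multiple of one row vector. Reading off the entries, u = (3, -2, 3, -3) and v = (-3, 2, -1, -2) (row i of K equals u_i·v^T). A rank-one matrix u v^T satisfies K u = u (v·u) and kills the (3)-dimensional subspace v^⊥, so its characteristic polynomial is lambda^3 (lambda - v·u) with v·u = tr K = -10. Hence the eigenvalues of I - K are 1 (multiplicity 3) and 1 - (-10) = 11, so det(I - K) = 11. (Direct check: I - K =
[[10, -6, 3, 6],
 [-6, 5, -2, -4],
 [9, -6, 4, 6],
 [-9, 6, -3, -5]]
has determinant 11.) The finite-dimensional Fredholm alternative says: either (I - K) is invertible, or ker(I - K) ≠ {0} and then range(I - K) = ker((I - K)^*)^⊥, with dim ker(I - K) = dim ker((I - K)^*). Since det(I - K) ≠ 0, 1 is not an eigenvalue of K and ker(I - K) = {0}, so we are in the first case: for every y there is a unique x = (I - K)^(-1) y. Explicitly, by the Sherman–Morrison formula, (I - u v^T)^(-1) = I + u v^T/(1 - v·u), i.e. (I - K)^(-1) = I + K/(11).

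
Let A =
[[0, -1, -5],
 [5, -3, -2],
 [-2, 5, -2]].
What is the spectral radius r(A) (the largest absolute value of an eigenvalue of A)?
r(A) ≈ 6.1157

The eigenvalues of A are the roots of its characteristic polynomial. With M = A (coefficients from the trace, the sum of principal 2x2 minors, and det A):
  p(λ) = det(λ I - M) = λ^3 + 5λ^2 + 11λ + 109.
No integer candidate from the rational root theorem (±divisors of 109) is a root, so the roots are irrational. The cubic discriminant is Δ = -269676 < 0, so there is one real root and a complex-conjugate pair. p(-7) = -66 and p(-6) = 7 have opposite signs, so a root lies in (-7, -6); Newton's method refines it to λ ≈ -6.1157. Dividing out (λ - (-6.1157)) leaves approximately λ^2 - 1.1157λ + 17.8231. For λ^2 - 1.1157λ + 17.8231 the discriminant is -70.0476. It is negative, so the remaining roots are the complex-conjugate pair λ ≈ 0.5578 ± 4.1847i. Their product equals the constant term, so |λ|^2 ≈ 17.8231 and |λ| ≈ 4.2217.
Thus the eigenvalues (to 4 decimals) are -6.1157 (modulus 6.1157); 0.5578 ± 4.1847i (modulus 4.2217). The spectral radius is the largest modulus: r(A) ≈ 6.1157. (Cross-check: r(A) ≤ ||A||_2 ≈ 7.6211; equality holds whenever A is normal, though it can also hold for some non-normal A.)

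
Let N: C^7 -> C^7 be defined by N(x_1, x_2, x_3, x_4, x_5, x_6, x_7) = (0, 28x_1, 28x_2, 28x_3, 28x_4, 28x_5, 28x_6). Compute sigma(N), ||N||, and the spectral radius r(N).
sigma(N) = {0}; ||N|| = 28; r(N) = 0. (N is nilpotent with N^7 = 0.)

On C^7, N is a strictly lower-triangular matrix with 28 on the subdiagonal and zeros elsewhere, so its characteristic polynomial is lambda^7 and every eigenvalue is 0: sigma(N) = {0}. For the operator norm, N e_i = 28e_{i+1} for i = 1, ..., 6 and N e_7 = 0, so the singular values of N are 28 (with multiplicity 6) and 0; hence ||N|| = 28. The spectral radius r(N) = max|lambda| = 0. Note ||N|| > r(N) — characteristic of non-normal nilpotent operators. Indeed N^7 = 0.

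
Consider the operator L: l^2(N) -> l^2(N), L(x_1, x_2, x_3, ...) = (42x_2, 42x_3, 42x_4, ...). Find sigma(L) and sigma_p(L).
sigma(L) = closed disk {z in C : |z| ≤ 42}; sigma_p(L) = open disk {z in C : |z| < 42}

Note L = 42·V where V is the unit left shift (V x)_k = x_{k+1}; so sigma(L) = 42·sigma(V) and ||L|| = 42||V||. ||L x||^2 = 1764sum_{k≥2} |x_k|^2 ≤ 1764||x||^2, with equality on {x : x_1 = 0}, so ||L|| = 42. For any lambda with |lambda| < 42, set r = lambda/42 (|r| < 1); the vector x = (1, r, r^2, ...) is in l^2 and satisfies L x = 42(r, r^2, ...) = lambda x, so lambda is an eigenvalue. On the boundary |lambda| = 42 the geometric series diverges, so no l^2 eigenvector exists, but these lambda lie in the approximate point spectrum. Hence sigma(L) is the closed disk of radius 42 and sigma_p(L) is the open disk.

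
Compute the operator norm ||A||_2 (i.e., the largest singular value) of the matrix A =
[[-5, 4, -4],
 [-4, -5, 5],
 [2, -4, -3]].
||A||_2 ≈ 9.1006 (= sqrt(largest eigenvalue of A^T A))

||A||_2 = sigma_max(A) = sqrt(lambda_max(A^T A)). Form the symmetric matrix M = A^T A =
[[45, -8, -6],
 [-8, 57, -29],
 [-6, -29, 50]].
Its characteristic polynomial (trace, sum of principal 2x2 minors, determinant of M give the coefficients) is
  p(λ) = det(λ I - M) = λ^3 - 152λ^2 + 6724λ - 82369.
No integer candidate from the rational root theorem (±divisors of 82369) is a root, so the roots are irrational. The cubic discriminant is Δ = 3644658469 > 0, so there are three distinct real roots. p(20) = -689 and p(21) = 1064 have opposite signs, so a root lies in (20, 21); Newton's method refines it to λ ≈ 20.3809. p(48) = 767 and p(49) = -196 have opposite signs, so a root lies in (48, 49); Newton's method refines it to λ ≈ 48.7975. p(82) = -1681 and p(83) = 382 have opposite signs, so a root lies in (82, 83); Newton's method refines it to λ ≈ 82.8216. Check (Vieta): the three roots sum to 152, matching tr M = 152.
So the eigenvalues of A^T A are ≈ 20.3809, 48.7975, 82.8216 (all ≥ 0, as they must be for A^T A). The largest is λ_max ≈ 82.8216, hence ||A||_2 = sqrt(λ_max) ≈ 9.1006.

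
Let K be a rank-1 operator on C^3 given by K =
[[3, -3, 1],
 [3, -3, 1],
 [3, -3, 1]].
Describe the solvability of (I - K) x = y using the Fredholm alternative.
(I - K) is singular (det(I - K) = 0, i.e. 1 ∈ sigma(K)). (I - K) x = y is solvable iff y ⊥ ker((I - K)^*) = span{(3, -3, 1)}, i.e. iff 3y_1 - 3y_2 + y_3 = 0. When solvable, the solutions are x = y + c·(1, 1, 1), c arbitrary (ker(I - K) = span{(1, 1, 1)}, dimension 1).

K has rank 1, so it is an outer product K = u v^T: every row of K is a multiple of one row vector. Reading off the entries, u = (1, 1, 1) and v = (3, -3, 1) (row i of K equals u_i·v^T). A rank-one matrix u v^T satisfies K u = u (v·u) and kills the (2)-dimensional subspace v^⊥, so its characteristic polynomial is lambda^2 (lambda - v·u) with v·u = tr K = 1. Hence the eigenvalues of I - K are 1 (multiplicity 2) and 1 - (1) = 0, so det(I - K) = 0. (Direct check: I - K =
[[-2, 3, -1],
 [-3, 4, -1],
 [-3, 3, 0]]
has determinant 0.) So 1 is an eigenvalue of K and (I - K) is not invertible. The finite-dimensional Fredholm alternative says: either (I - K) is invertible, or ker(I - K) ≠ {0} and then range(I - K) = ker((I - K)^*)^⊥, with dim ker(I - K) = dim ker((I - K)^*). We are in the second case, so we need both kernels. Kernel of I - K: (I - K) u = u - u (v·u) = u - u = 0, so ker(I - K) = span{u} = span{(1, 1, 1)} (it is exactly 1-dimensional because rank(I - K) = 2). Kernel of the adjoint: K is real, so (I - K)^* = I - K^T = I - v u^T, and (I - v u^T) v = v - v (u·v) = 0; hence ker((I - K)^*) = span{v} = span{(3, -3, 1)}. Therefore (I - K) x = y is solvable iff <y, v> = 0, i.e. iff 3y_1 - 3y_2 + y_3 = 0. When this holds, K y = u (v·y) = 0, so (I - K) y = y and x = y is a particular solution; the full solution set is the line x = y + c·u = y + c·(1, 1, 1), c ∈ C.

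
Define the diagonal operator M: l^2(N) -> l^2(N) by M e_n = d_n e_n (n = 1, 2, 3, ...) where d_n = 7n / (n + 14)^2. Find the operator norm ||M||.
||M|| = 1/8 (attained at n = 14)

For M diagonal, ||M|| = sup_n |d_n|. Treat f(x) = 7x / (x + 14)^2 for real x > 0. By the quotient rule, f'(x) = 7(14 - x)/(x + 14)^3, which is positive for x < 14 and negative for x > 14. So f has a unique maximum at x = 14, and since 14 is a positive integer, the supremum over n ≥ 1 is attained at n = 14: d_14 = 7·14/(14 + 14)^2 = 7·14/784 = 1/8. Hence ||M|| = 1/8.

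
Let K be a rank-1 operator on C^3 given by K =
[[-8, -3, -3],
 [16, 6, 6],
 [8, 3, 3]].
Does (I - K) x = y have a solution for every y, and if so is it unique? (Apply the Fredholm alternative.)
(I - K) is singular (det(I - K) = 0, i.e. 1 ∈ sigma(K)). (I - K) x = y is solvable iff y ⊥ ker((I - K)^*) = span{(-8, -3, -3)}, i.e. iff -8y_1 - 3y_2 - 3y_3 = 0. When solvable, the solutions are x = y + c·(1, -2, -1), c arbitrary (ker(I - K) = span{(1, -2, -1)}, dimension 1).

K has rank 1, so it is an outer product K = u v^T: every row of K is a multiple of one row vector. Reading off the entries, u = (1, -2, -1) and v = (-8, -3, -3) (row i of K equals u_i·v^T). A rank-one matrix u v^T satisfies K u = u (v·u) and kills the (2)-dimensional subspace v^⊥, so its characteristic polynomial is lambda^2 (lambda - v·u) with v·u = tr K = 1. Hence the eigenvalues of I - K are 1 (multiplicity 2) and 1 - (1) = 0, so det(I - K) = 0. (Direct check: I - K =
[[9, 3, 3],
 [-16, -5, -6],
 [-8, -3, -2]]
has determinant 0.) So 1 is an eigenvalue of K and (I - K) is not invertible. The finite-dimensional Fredholm alternative says: either (I - K) is invertible, or ker(I - K) ≠ {0} and then range(I - K) = ker((I - K)^*)^⊥, with dim ker(I - K) = dim ker((I - K)^*). We are in the second case, so we need both kernels. Kernel of I - K: (I - K) u = u - u (v·u) = u - u = 0, so ker(I - K) = span{u} = span{(1, -2, -1)} (it is exactly 1-dimensional because rank(I - K) = 2). Kernel of the adjoint: K is real, so (I - K)^* = I - K^T = I - v u^T, and (I - v u^T) v = v - v (u·v) = 0; hence ker((I - K)^*) = span{v} = span{(-8, -3, -3)}. Therefore (I - K) x = y is solvable iff <y, v> = 0, i.e. iff -8y_1 - 3y_2 - 3y_3 = 0. When this holds, K y = u (v·y) = 0, so (I - K) y = y and x = y is a particular solution; the full solution set is the line x = y + c·u = y + c·(1, -2, -1), c ∈ C.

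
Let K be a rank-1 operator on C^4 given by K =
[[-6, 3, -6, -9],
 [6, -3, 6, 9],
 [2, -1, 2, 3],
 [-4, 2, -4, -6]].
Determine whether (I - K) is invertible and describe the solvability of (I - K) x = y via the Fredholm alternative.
(I - K) is invertible (det(I - K) = 14 ≠ 0), so for every y in C^4 the equation (I - K) x = y has a unique solution.

K has rank 1, so it is an outer product K = u v^T: every row of K is a multiple of one row vector. Reading off the entries, u = (-3, 3, 1, -2) and v = (2, -1, 2, 3) (row i of K equals u_i·v^T). A rank-one matrix u v^T satisfies K u = u (v·u) and kills the (3)-dimensional subspace v^⊥, so its characteristic polynomial is lambda^3 (lambda - v·u) with v·u = tr K = -13. Hence the eigenvalues of I - K are 1 (multiplicity 3) and 1 - (-13) = 14, so det(I - K) = 14. (Direct check: I - K =
[[7, -3, 6, 9],
 [-6, 4, -6, -9],
 [-2, 1, -1, -3],
 [4, -2, 4, 7]]
has determinant 14.) The finite-dimensional Fredholm alternative says: either (I - K) is invertible, or ker(I - K) ≠ {0} and then range(I - K) = ker((I - K)^*)^⊥, with dim ker(I - K) = dim ker((I - K)^*). Since det(I - K) ≠ 0, 1 is not an eigenvalue of K and ker(I - K) = {0}, so we are in the first case: for every y there is a unique x = (I - K)^(-1) y. Explicitly, by the Sherman–Morrison formula, (I - u v^T)^(-1) = I + u v^T/(1 - v·u), i.e. (I - K)^(-1) = I + K/(14).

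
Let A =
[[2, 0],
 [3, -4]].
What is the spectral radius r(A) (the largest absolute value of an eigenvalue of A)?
r(A) = 4

The eigenvalues of A are the roots of its characteristic polynomial. With M = A (coefficients from the trace and determinant):
  p(λ) = det(λ I - M) = λ^2 + 2λ - 8.
For λ^2 + 2λ - 8 the discriminant is 36. It is a perfect square (6^2), so the roots are rational: λ = (-2 ± 6)/2 = 2, -4.
Thus the eigenvalues (to 4 decimals) are 2 (modulus 2); -4 (modulus 4). The spectral radius is the largest modulus: r(A) = 4. (Cross-check: r(A) ≤ ||A||_2 ≈ 5.1569; equality holds whenever A is normal, though it can also hold for some non-normal A.)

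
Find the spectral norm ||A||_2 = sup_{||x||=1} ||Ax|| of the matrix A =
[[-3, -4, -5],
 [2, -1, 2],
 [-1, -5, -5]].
||A||_2 ≈ 10.0236 (= sqrt(largest eigenvalue of A^T A))

||A||_2 = sigma_max(A) = sqrt(lambda_max(A^T A)). Form the symmetric matrix M = A^T A =
[[14, 15, 24],
 [15, 42, 43],
 [24, 43, 54]].
Its characteristic polynomial (trace, sum of principal 2x2 minors, determinant of M give the coefficients) is
  p(λ) = det(λ I - M) = λ^3 - 110λ^2 + 962λ - 484.
No integer candidate from the rational root theorem (±divisors of 484) is a root, so the roots are irrational. The cubic discriminant is Δ = 5975526816 > 0, so there are three distinct real roots. p(0) = -484 and p(1) = 369 have opposite signs, so a root lies in (0, 1); Newton's method refines it to λ ≈ 0.5358. p(8) = 684 and p(9) = -7 have opposite signs, so a root lies in (8, 9); Newton's method refines it to λ ≈ 8.991. p(100) = -4284 and p(101) = 4869 have opposite signs, so a root lies in (100, 101); Newton's method refines it to λ ≈ 100.4733. Check (Vieta): the three roots sum to 110, matching tr M = 110.
So the eigenvalues of A^T A are ≈ 0.5358, 8.991, 100.4733 (all ≥ 0, as they must be for A^T A). The largest is λ_max ≈ 100.4733, hence ||A||_2 = sqrt(λ_max) ≈ 10.0236.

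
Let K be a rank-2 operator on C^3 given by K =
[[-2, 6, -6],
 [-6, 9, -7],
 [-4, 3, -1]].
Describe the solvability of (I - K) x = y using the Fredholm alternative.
(I - K) is invertible (det(I - K) = 3 ≠ 0), so for every y in C^3 the equation (I - K) x = y has a unique solution.

K has rank 2 and factors as K = U V^T = u1 v1^T + u2 v2^T with u1 = (2, 3, 1), v1 = (-1, 3, -3), u2 = (0, 1, 1), v2 = (-3, 0, 2) (multiplying out reproduces the displayed K). The nonzero eigenvalues of U V^T coincide with those of the 2 x 2 matrix G = V^T U = [[v1·u1, v1·u2], [v2·u1, v2·u2]] = [[4, 0], [-4, 2]], and by the Sylvester determinant identity det(I_3 - U V^T) = det(I_2 - V^T U) = det([[-3, 0], [4, -1]]) = (-3)(-1) - (0)(4) = 3. (Direct check: I - K =
[[3, -6, 6],
 [6, -8, 7],
 [4, -3, 2]]
has determinant 3.) The finite-dimensional Fredholm alternative says: either (I - K) is invertible, or ker(I - K) ≠ {0} and then range(I - K) = ker((I - K)^*)^⊥, with dim ker(I - K) = dim ker((I - K)^*). Since det(I - K) ≠ 0, 1 is not an eigenvalue of K and ker(I - K) = {0}, so we are in the first case: for every y there is a unique x = (I - K)^(-1) y. (Explicitly, by the Woodbury identity, (I - U V^T)^(-1) = I + U (I_2 - G)^(-1) V^T.)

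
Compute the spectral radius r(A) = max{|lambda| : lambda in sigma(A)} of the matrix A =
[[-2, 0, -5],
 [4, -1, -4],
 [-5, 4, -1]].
r(A) ≈ 6.6288

The eigenvalues of A are the roots of its characteristic polynomial. With M = A (coefficients from the trace, the sum of principal 2x2 minors, and det A):
  p(λ) = det(λ I - M) = λ^3 + 4λ^2 - 4λ + 89.
No integer candidate from the rational root theorem (±divisors of 89) is a root, so the roots are irrational. The cubic discriminant is Δ = -261771 < 0, so there is one real root and a complex-conjugate pair. p(-7) = -30 and p(-6) = 41 have opposite signs, so a root lies in (-7, -6); Newton's method refines it to λ ≈ -6.6288. Dividing out (λ - (-6.6288)) leaves approximately λ^2 - 2.6288λ + 13.4262. For λ^2 - 2.6288λ + 13.4262 the discriminant is -46.7939. It is negative, so the remaining roots are the complex-conjugate pair λ ≈ 1.3144 ± 3.4203i. Their product equals the constant term, so |λ|^2 ≈ 13.4262 and |λ| ≈ 3.6642.
Thus the eigenvalues (to 4 decimals) are -6.6288 (modulus 6.6288); 1.3144 ± 3.4203i (modulus 3.6642). The spectral radius is the largest modulus: r(A) ≈ 6.6288. (Cross-check: r(A) ≤ ||A||_2 ≈ 7.67; equality holds whenever A is normal, though it can also hold for some non-normal A.)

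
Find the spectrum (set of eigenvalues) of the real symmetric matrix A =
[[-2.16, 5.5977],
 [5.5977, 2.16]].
sigma(A) ≈ {-6, 6}

A is real symmetric, so its spectrum consists of real eigenvalues. Expanding the characteristic polynomial of the displayed matrix gives
  det(λ I - A) = p(λ) = λ^2 + (0)λ + (-36).
Solving p(λ) = 0 yields eigenvalues ≈ -6, 6. (A is shown rounded to 4 decimals, so these recover the underlying integer eigenvalues to within that precision.)
Verification: the trace of A = 0 equals the sum of eigenvalues 0, and det(A) ≈ -35.9998 matches the eigenvalue product -36.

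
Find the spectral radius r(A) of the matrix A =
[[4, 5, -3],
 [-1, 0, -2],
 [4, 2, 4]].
r(A) ≈ 6.0469

The eigenvalues of A are the roots of its characteristic polynomial. With M = A (coefficients from the trace, the sum of principal 2x2 minors, and det A):
  p(λ) = det(λ I - M) = λ^3 - 8λ^2 + 37λ - 2.
No integer candidate from the rational root theorem (±divisors of 2) is a root, so the roots are irrational. The cubic discriminant is Δ = -108544 < 0, so there is one real root and a complex-conjugate pair. p(0) = -2 and p(1) = 28 have opposite signs, so a root lies in (0, 1); Newton's method refines it to λ ≈ 0.0547. Dividing out (λ - (0.0547)) leaves approximately λ^2 - 7.9453λ + 36.5654. For λ^2 - 7.9453λ + 36.5654 the discriminant is -83.1338. It is negative, so the remaining roots are the complex-conjugate pair λ ≈ 3.9727 ± 4.5589i. Their product equals the constant term, so |λ|^2 ≈ 36.5654 and |λ| ≈ 6.0469.
Thus the eigenvalues (to 4 decimals) are 0.0547 (modulus 0.0547); 3.9727 ± 4.5589i (modulus 6.0469). The spectral radius is the largest modulus: r(A) ≈ 6.0469. (Cross-check: r(A) ≤ ||A||_2 ≈ 7.6861; equality holds whenever A is normal, though it can also hold for some non-normal A.)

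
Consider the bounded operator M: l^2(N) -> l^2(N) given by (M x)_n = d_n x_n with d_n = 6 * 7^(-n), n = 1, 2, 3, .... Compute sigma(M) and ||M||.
sigma(M) = {6 * 7^(-n) : n ≥ 1} ∪ {0}; ||M|| = 6/7

A bounded diagonal operator on l^2 with diagonal entries d_n has spectrum equal to the closure of {d_n : n ≥ 1}: every d_n is an eigenvalue (with eigenvector e_n), so {d_n} ⊂ sigma(M); the spectrum is closed, so its closure is too; and for lambda not in the closure, (M - lambda I) has bounded inverse (the diagonal entries 1/(d_n - lambda) are bounded). For our sequence d_n = 6 * 7^(-n), n = 1, 2, 3, ...:
  - {d_n} = {6 * 7^(-n) : n ≥ 1}; the only limit point is 0
  - closure = {6 * 7^(-n) : n ≥ 1} ∪ {0}
For the norm: a diagonal operator has ||M|| = sup_n |d_n|. Here d_n = 6 * 7^(-n) is positive and decreasing, so sup_n |d_n| = d_1 = 6/7. So ||M|| = 6/7.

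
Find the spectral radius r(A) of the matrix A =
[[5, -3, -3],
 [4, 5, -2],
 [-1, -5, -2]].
r(A) ≈ 5.6697

The eigenvalues of A are the roots of its characteristic polynomial. With M = A (coefficients from the trace, the sum of principal 2x2 minors, and det A):
  p(λ) = det(λ I - M) = λ^3 - 8λ^2 + 4λ + 85.
No integer candidate from the rational root theorem (±divisors of 85) is a root, so the roots are irrational. The cubic discriminant is Δ = -69187 < 0, so there is one real root and a complex-conjugate pair. p(-3) = -26 and p(-2) = 37 have opposite signs, so a root lies in (-3, -2); Newton's method refines it to λ ≈ -2.6442. Dividing out (λ - (-2.6442)) leaves approximately λ^2 - 10.6442λ + 32.1456. For λ^2 - 10.6442λ + 32.1456 the discriminant is -15.2831. It is negative, so the remaining roots are the complex-conjugate pair λ ≈ 5.3221 ± 1.9547i. Their product equals the constant term, so |λ|^2 ≈ 32.1456 and |λ| ≈ 5.6697.
Thus the eigenvalues (to 4 decimals) are -2.6442 (modulus 2.6442); 5.3221 ± 1.9547i (modulus 5.6697). The spectral radius is the largest modulus: r(A) ≈ 5.6697. (Cross-check: r(A) ≤ ||A||_2 ≈ 7.9775; equality holds whenever A is normal, though it can also hold for some non-normal A.)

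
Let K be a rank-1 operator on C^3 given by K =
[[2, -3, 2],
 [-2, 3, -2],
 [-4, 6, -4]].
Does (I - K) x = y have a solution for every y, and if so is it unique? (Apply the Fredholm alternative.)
(I - K) is singular (det(I - K) = 0, i.e. 1 ∈ sigma(K)). (I - K) x = y is solvable iff y ⊥ ker((I - K)^*) = span{(2, -3, 2)}, i.e. iff 2y_1 - 3y_2 + 2y_3 = 0. When solvable, the solutions are x = y + c·(1, -1, -2), c arbitrary (ker(I - K) = span{(1, -1, -2)}, dimension 1).

K has rank 1, so it is an outer product K = u v^T: every row of K is a multiple of one row vector. Reading off the entries, u = (1, -1, -2) and v = (2, -3, 2) (row i of K equals u_i·v^T). A rank-one matrix u v^T satisfies K u = u (v·u) and kills the (2)-dimensional subspace v^⊥, so its characteristic polynomial is lambda^2 (lambda - v·u) with v·u = tr K = 1. Hence the eigenvalues of I - K are 1 (multiplicity 2) and 1 - (1) = 0, so det(I - K) = 0. (Direct check: I - K =
[[-1, 3, -2],
 [2, -2, 2],
 [4, -6, 5]]
has determinant 0.) So 1 is an eigenvalue of K and (I - K) is not invertible. The finite-dimensional Fredholm alternative says: either (I - K) is invertible, or ker(I - K) ≠ {0} and then range(I - K) = ker((I - K)^*)^⊥, with dim ker(I - K) = dim ker((I - K)^*). We are in the second case, so we need both kernels. Kernel of I - K: (I - K) u = u - u (v·u) = u - u = 0, so ker(I - K) = span{u} = span{(1, -1, -2)} (it is exactly 1-dimensional because rank(I - K) = 2). Kernel of the adjoint: K is real, so (I - K)^* = I - K^T = I - v u^T, and (I - v u^T) v = v - v (u·v) = 0; hence ker((I - K)^*) = span{v} = span{(2, -3, 2)}. Therefore (I - K) x = y is solvable iff <y, v> = 0, i.e. iff 2y_1 - 3y_2 + 2y_3 = 0. When this holds, K y = u (v·y) = 0, so (I - K) y = y and x = y is a particular solution; the full solution set is the line x = y + c·u = y + c·(1, -1, -2), c ∈ C.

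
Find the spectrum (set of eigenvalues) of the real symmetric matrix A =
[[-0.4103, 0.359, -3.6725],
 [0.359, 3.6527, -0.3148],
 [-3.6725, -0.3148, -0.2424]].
sigma(A) ≈ {-4, 3, 4}

A is real symmetric, so its spectrum consists of real eigenvalues. Expanding the characteristic polynomial of the displayed matrix gives
  det(λ I - A) = p(λ) = λ^3 + (-3)λ^2 + (-16)λ + (48).
Solving p(λ) = 0 yields eigenvalues ≈ -4, 3, 4. (A is shown rounded to 4 decimals, so these recover the underlying integer eigenvalues to within that precision.)
Verification: the trace of A = 3 equals the sum of eigenvalues 3, and det(A) ≈ -47.9996 matches the eigenvalue product -48.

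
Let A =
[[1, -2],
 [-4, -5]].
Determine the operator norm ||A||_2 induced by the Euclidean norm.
||A||_2 = sqrt((46 + sqrt(1440))/2) ≈ 6.4787 (= sqrt(largest eigenvalue of A^T A))

||A||_2 = sigma_max(A) = sqrt(lambda_max(A^T A)). Form the symmetric matrix M = A^T A =
[[17, 18],
 [18, 29]].
Its characteristic polynomial (trace, determinant of M give the coefficients) is
  p(λ) = det(λ I - M) = λ^2 - 46λ + 169.
For λ^2 - 46λ + 169 the discriminant is 1440. It is nonnegative but not a perfect square, so the roots are real and irrational: λ = (46 ± sqrt(1440))/2 ≈ 41.9737, 4.0263.
So the eigenvalues of A^T A are ≈ 4.0263, 41.9737 (all ≥ 0, as they must be for A^T A). The largest is λ_max = (46 + sqrt(1440))/2 ≈ 41.9737, hence ||A||_2 = sqrt(λ_max) = sqrt((46 + sqrt(1440))/2) ≈ 6.4787.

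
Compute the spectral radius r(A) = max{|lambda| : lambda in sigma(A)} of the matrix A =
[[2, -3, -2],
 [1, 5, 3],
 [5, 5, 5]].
r(A) ≈ 5.7345

The eigenvalues of A are the roots of its characteristic polynomial. With M = A (coefficients from the trace, the sum of principal 2x2 minors, and det A):
  p(λ) = det(λ I - M) = λ^3 - 12λ^2 + 43λ - 30.
No integer candidate from the rational root theorem (±divisors of 30) is a root, so the roots are irrational. The cubic discriminant is Δ = -4792 < 0, so there is one real root and a complex-conjugate pair. p(0) = -30 and p(1) = 2 have opposite signs, so a root lies in (0, 1); Newton's method refines it to λ ≈ 0.9123. Dividing out (λ - (0.9123)) leaves approximately λ^2 - 11.0877λ + 32.885. For λ^2 - 11.0877λ + 32.885 the discriminant is -8.6022. It is negative, so the remaining roots are the complex-conjugate pair λ ≈ 5.5439 ± 1.4665i. Their product equals the constant term, so |λ|^2 ≈ 32.885 and |λ| ≈ 5.7345.
Thus the eigenvalues (to 4 decimals) are 0.9123 (modulus 0.9123); 5.5439 ± 1.4665i (modulus 5.7345). The spectral radius is the largest modulus: r(A) ≈ 5.7345. (Cross-check: r(A) ≤ ||A||_2 ≈ 10.4851; equality holds whenever A is normal, though it can also hold for some non-normal A.)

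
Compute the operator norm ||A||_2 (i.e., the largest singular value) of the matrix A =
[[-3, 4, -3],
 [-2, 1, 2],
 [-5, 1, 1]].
||A||_2 ≈ 7.0777 (= sqrt(largest eigenvalue of A^T A))

||A||_2 = sigma_max(A) = sqrt(lambda_max(A^T A)). Form the symmetric matrix M = A^T A =
[[38, -19, 0],
 [-19, 18, -9],
 [0, -9, 14]].
Its characteristic polynomial (trace, sum of principal 2x2 minors, determinant of M give the coefficients) is
  p(λ) = det(λ I - M) = λ^3 - 70λ^2 + 1026λ - 1444.
No integer candidate from the rational root theorem (±divisors of 1444) is a root, so the roots are irrational. The cubic discriminant is Δ = 667208864 > 0, so there are three distinct real roots. p(1) = -487 and p(2) = 336 have opposite signs, so a root lies in (1, 2); Newton's method refines it to λ ≈ 1.5723. p(18) = 176 and p(19) = -361 have opposite signs, so a root lies in (18, 19); Newton's method refines it to λ ≈ 18.3338. p(50) = -144 and p(51) = 1463 have opposite signs, so a root lies in (50, 51); Newton's method refines it to λ ≈ 50.0939. Check (Vieta): the three roots sum to 70, matching tr M = 70.
So the eigenvalues of A^T A are ≈ 1.5723, 18.3338, 50.0939 (all ≥ 0, as they must be for A^T A). The largest is λ_max ≈ 50.0939, hence ||A||_2 = sqrt(λ_max) ≈ 7.0777.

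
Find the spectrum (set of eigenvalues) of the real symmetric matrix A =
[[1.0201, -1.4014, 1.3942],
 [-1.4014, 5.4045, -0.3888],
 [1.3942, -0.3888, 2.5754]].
sigma(A) ≈ {0, 3, 6}

A is real symmetric, so its spectrum consists of real eigenvalues. Expanding the characteristic polynomial of the displayed matrix gives
  det(λ I - A) = p(λ) = λ^3 + (-9)λ^2 + (18)λ + (0).
Solving p(λ) = 0 yields eigenvalues ≈ 0, 3, 6. (A is shown rounded to 4 decimals, so these recover the underlying integer eigenvalues to within that precision.)
Verification: the trace of A = 9 equals the sum of eigenvalues 9, and det(A) ≈ 0.0005 matches the eigenvalue product 0.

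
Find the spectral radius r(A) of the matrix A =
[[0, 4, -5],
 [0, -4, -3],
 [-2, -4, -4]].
r(A) ≈ 7.6997

The eigenvalues of A are the roots of its characteristic polynomial. With M = A (coefficients from the trace, the sum of principal 2x2 minors, and det A):
  p(λ) = det(λ I - M) = λ^3 + 8λ^2 - 6λ - 64.
No integer candidate from the rational root theorem (±divisors of 64) is a root, so the roots are irrational. The cubic discriminant is Δ = 78944 > 0, so there are three distinct real roots. p(-8) = -16 and p(-7) = 27 have opposite signs, so a root lies in (-8, -7); Newton's method refines it to λ ≈ -7.6997. p(-4) = 24 and p(-3) = -1 have opposite signs, so a root lies in (-4, -3); Newton's method refines it to λ ≈ -3.0371. p(2) = -36 and p(3) = 17 have opposite signs, so a root lies in (2, 3); Newton's method refines it to λ ≈ 2.7368. Check (Vieta): the three roots sum to -8, matching tr M = -8.
Thus the eigenvalues (to 4 decimals) are -7.6997 (modulus 7.6997); -3.0371 (modulus 3.0371); 2.7368 (modulus 2.7368). The spectral radius is the largest modulus: r(A) ≈ 7.6997. (Cross-check: r(A) ≤ ||A||_2 ≈ 7.705; equality holds whenever A is normal, though it can also hold for some non-normal A.)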